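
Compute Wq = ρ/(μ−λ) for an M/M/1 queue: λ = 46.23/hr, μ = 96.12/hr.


ρ = 46.23/96.12 = 0.4810
Wq = ρ/(μ−λ) = 0.4810/(96.12 − 46.23) = 0.4810/49.89 = 0.009640 hr

Final: 0.009640 hr


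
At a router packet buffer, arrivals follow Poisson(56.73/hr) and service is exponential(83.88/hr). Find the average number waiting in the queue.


ρ = 56.73/83.88 = 0.6763
Lq = ρ²/(1−ρ) = 0.4574/0.3237 = 1.4132

Final: 1.4132


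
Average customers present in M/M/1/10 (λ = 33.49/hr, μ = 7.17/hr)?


ρ = 33.49/7.17 = 4.6709
L = ρ[1 − (K+1)ρ^K + Kρ^(K+1)] / [(1−ρ)(1−ρ^(K+1))]
Numerator: 4.6709·(1 − 11·4942650.688836 + 10·23086383.761385) = 824380316.306477
Denominator: (-3.6709)·(-23086382.761385) = 84746665.868850
L = 824380316.306477/84746665.868850 = 9.7276

Final: 9.7276


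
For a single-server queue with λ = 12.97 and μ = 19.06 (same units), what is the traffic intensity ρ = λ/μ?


ρ = λ/μ = 12.97/19.06 = 0.6805

Final: 0.6805


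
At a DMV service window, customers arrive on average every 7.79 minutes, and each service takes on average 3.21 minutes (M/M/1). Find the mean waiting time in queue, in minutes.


λ = 60/7.79 = 7.7022 /hr
μ = 60/3.21 = 18.6916 /hr
ρ = λ/μ = 7.7022/18.6916 = 0.4121
Wq = ρ/(μ−λ) = 0.4121/(18.6916−7.7022) = 0.03750 hr
In minutes: 0.03750·60 = 2.250 min

Final: 2.250 min


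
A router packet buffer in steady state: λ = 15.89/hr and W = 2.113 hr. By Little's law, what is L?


L = λW = 15.89·2.113 = 33.5756

Final: 33.5756


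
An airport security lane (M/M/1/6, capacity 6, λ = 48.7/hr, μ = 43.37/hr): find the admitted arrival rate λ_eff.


ρ = 1.1229; P_K = (1−ρ)ρ^6/(1−ρ^7) = 0.196932
λ_eff = λ(1 − P_K) = 48.7·(1 − 0.196932) = 48.7·0.803068 = 39.1094 /hr

Final: 39.1094 /hr


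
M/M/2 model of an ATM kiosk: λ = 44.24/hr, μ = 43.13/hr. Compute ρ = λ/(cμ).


ρ = λ/(cμ) = 44.24/(2·43.13) = 44.24/86.26 = 0.5129

Final: 0.5129


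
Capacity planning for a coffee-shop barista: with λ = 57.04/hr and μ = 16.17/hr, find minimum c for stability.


Stability requires cμ > λ ⇔ c > λ/μ.
λ/μ = 57.04/16.17 = 3.5275
Minimum integer c = ⌊3.5275⌋ + 1 = 4
Check: 4·16.17 = 64.68 > 57.04, while 3·16.17 = 48.51 ≤ 57.04

Final: 4 servers


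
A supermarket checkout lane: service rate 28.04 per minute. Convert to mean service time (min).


Mean service time = 1/μ = 1/28.04 minute = 0.03566 minute
In minutes: 0.03566 × 1 = 0.03566 min

Final: 0.03566 min


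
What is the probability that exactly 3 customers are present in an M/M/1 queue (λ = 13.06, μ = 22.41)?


ρ = 13.06/22.41 = 0.5828
P_n = (1−ρ)·ρ^n = (1 − 0.5828)·0.5828^3 = 0.4172·0.197927 = 0.082580

Final: 0.082580


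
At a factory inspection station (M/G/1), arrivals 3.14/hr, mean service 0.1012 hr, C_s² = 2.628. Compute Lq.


ρ = λ·E[S] = 3.14·0.1012 = 0.3178
Lq = ρ²(1+C_s²)/(2(1−ρ)) = 0.1010·(1+2.628)/(2·0.6822)
= 0.1010·3.6280/1.3645 = 0.26849

Final: 0.26849


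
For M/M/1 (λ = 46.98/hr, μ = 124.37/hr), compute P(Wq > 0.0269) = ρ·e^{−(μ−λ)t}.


ρ = 46.98/124.37 = 0.3777
P(Wq > t) = ρ·e^{−(μ−λ)t} = 0.3777·e^{−2.0818}
= 0.3777·0.124707 = 0.047107

Final: 0.047107


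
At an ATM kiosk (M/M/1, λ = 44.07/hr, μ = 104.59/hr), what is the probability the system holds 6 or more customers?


ρ = 44.07/104.59 = 0.4214
P(N ≥ n) = ρ^n = 0.4214^6 = 0.005597

Final: 0.005597


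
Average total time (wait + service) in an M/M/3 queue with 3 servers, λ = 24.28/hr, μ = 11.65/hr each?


a = 2.0841; ρ = 0.6947; P₀ = 0.098060
Lq = P₀·a^c·ρ/(c!(1−ρ)²) = 1.10274
Wq = Lq/λ = 1.10274/24.28 = 0.04542 hr
W = Wq + 1/μ = 0.04542 + 0.08584 = 0.13125 hr

Final: 0.13125 hr


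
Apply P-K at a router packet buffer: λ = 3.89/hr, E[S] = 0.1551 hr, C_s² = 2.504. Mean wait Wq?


ρ = λ·E[S] = 3.89·0.1551 = 0.6033
E[S²] = E[S]²(1+C_s²) = 0.1551²·(1+2.504) = 0.084292
Wq = λ·E[S²]/(2(1−ρ)) = 3.89·0.084292/(2·0.3967) = 0.41332 hr

Final: 0.41332 hr


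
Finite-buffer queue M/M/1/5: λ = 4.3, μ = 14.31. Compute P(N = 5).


ρ = λ/μ = 4.3/14.31 = 0.3005
P_K = (1−ρ)ρ^K/(1−ρ^(K+1)) = (0.6995·0.002450)/(1 − 0.0007362)
= 0.001714/0.999264 = 0.001715

Final: 0.001715


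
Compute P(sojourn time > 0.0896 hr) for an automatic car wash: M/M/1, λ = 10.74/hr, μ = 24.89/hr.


W ~ Exponential(μ−λ) for M/M/1.
μ − λ = 24.89 − 10.74 = 14.1500
P(W > t) = e^{−(μ−λ)t} = e^{−1.2678} = 0.281439

Final: 0.281439


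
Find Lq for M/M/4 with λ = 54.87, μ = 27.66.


a = λ/μ = 1.9837; ρ = a/4 = 0.4959
P₀ = 0.132759
Lq = P₀·a^c·ρ / (c!·(1−ρ)²) = 0.132759·15.48571·0.4959/(24·0.25408)
= 0.16720

Final: 0.16720


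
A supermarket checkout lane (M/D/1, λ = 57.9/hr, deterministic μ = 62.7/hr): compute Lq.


ρ = 57.9/62.7 = 0.9234
M/D/1: Lq = ρ²/(2(1−ρ)) = 0.8528/(2·0.07656) = 5.56953

Final: 5.56953


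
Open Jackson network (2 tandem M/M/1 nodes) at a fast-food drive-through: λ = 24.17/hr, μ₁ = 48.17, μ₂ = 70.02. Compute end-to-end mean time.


Each node sees arrival rate λ = 24.17/hr (tandem ⇒ throughput preserved).
W₁ = 1/(μ₁−λ) = 1/(48.17−24.17) = 0.04167 hr
W₂ = 1/(μ₂−λ) = 1/(70.02−24.17) = 0.02181 hr
W_total = W₁ + W₂ = 0.04167 + 0.02181 = 0.06348 hr

Final: 0.06348 hr


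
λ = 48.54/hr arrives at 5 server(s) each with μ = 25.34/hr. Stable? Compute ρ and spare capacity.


Total capacity cμ = 5·25.34 = 126.70/hr
ρ = λ/(cμ) = 48.54/126.70 = 0.3831
Stable ⇔ ρ < 1: YES
Spare capacity = cμ − λ = 126.70 − 48.54 = 78.16/hr

Final: ρ = 0.3831; stable; margin = 78.16/hr


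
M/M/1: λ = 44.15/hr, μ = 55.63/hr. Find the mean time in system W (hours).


W = 1/(μ−λ) = 1/(55.63 − 44.15) = 1/11.48 = 0.08711 hr

Final: 0.08711 hr


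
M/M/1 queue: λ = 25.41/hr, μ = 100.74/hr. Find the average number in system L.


ρ = λ/μ = 25.41/100.74 = 0.2522
L = ρ/(1−ρ) = 0.2522/(1 − 0.2522) = 0.2522/0.7478 = 0.3373

Final: 0.3373


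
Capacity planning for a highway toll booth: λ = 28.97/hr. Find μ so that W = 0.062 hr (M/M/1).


W = 1/(μ−λ) ⇒ μ − λ = 1/W = 1/0.062 = 16.1290
μ = λ + 1/W = 28.97 + 16.1290 = 45.0990 per hr

Final: 45.0990 /hr


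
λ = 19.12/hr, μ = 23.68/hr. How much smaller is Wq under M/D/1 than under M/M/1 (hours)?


ρ = 19.12/23.68 = 0.8074
Wq(M/M/1) = ρ/(μ−λ) = 0.8074/4.56 = 0.17707 hr
Wq(M/D/1) = ρ/(2(μ−λ)) = 0.08853 hr
Savings = 0.17707 − 0.08853 = 0.08853 hr

Final: 0.08853 hr


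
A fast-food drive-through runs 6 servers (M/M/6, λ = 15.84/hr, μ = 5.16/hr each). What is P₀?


a = λ/μ = 15.84/5.16 = 3.0698; ρ = a/c = 0.5116
Σ_{k=0}^{5} a^k/k! (terms k=0..5) = 1.00000 + 3.06977 + 4.71174 + 4.82131 + 3.70008 + 2.27167 = 19.57457
Tail: a^6/(6!(1−ρ)) = 836.82155/(720·0.4884) = 2.37985
P₀ = 1/(19.57457 + 2.37985) = 1/21.95442 = 0.045549

Final: 0.045549


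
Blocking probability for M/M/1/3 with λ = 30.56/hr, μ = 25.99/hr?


ρ = λ/μ = 30.56/25.99 = 1.1758
P_K = (1−ρ)ρ^K/(1−ρ^(K+1)) = (-0.1758·1.625703)/(1 − 1.911562)
= -0.285859/-0.911562 = 0.313592

Final: 0.313592


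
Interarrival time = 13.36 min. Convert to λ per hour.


λ = 1/(interarrival time) in consistent units.
1 hour = 60 min, so λ = 60/13.36 = 4.4910 per hour

Final: 4.4910 /hr


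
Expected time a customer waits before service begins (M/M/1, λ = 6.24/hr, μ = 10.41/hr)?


ρ = 6.24/10.41 = 0.5994
Wq = ρ/(μ−λ) = 0.5994/(10.41 − 6.24) = 0.5994/4.17 = 0.1437 hr

Final: 0.1437 hr


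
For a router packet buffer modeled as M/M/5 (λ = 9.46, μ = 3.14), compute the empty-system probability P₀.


a = λ/μ = 9.46/3.14 = 3.0127; ρ = a/c = 0.6025
Σ_{k=0}^{4} a^k/k! (terms k=0..4) = 1.00000 + 3.01274 + 4.53830 + 4.55757 + 3.43269 = 16.54130
Tail: a^5/(5!(1−ρ)) = 248.20324/(120·0.3975) = 5.20405
P₀ = 1/(16.54130 + 5.20405) = 1/21.74534 = 0.045987

Final: 0.045987


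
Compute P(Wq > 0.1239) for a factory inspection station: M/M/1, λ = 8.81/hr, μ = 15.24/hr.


ρ = 8.81/15.24 = 0.5781
P(Wq > t) = ρ·e^{−(μ−λ)t} = 0.5781·e^{−0.7967}
= 0.5781·0.450825 = 0.260614

Final: 0.260614


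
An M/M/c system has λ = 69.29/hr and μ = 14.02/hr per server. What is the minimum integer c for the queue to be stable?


Stability requires cμ > λ ⇔ c > λ/μ.
λ/μ = 69.29/14.02 = 4.9422
Minimum integer c = ⌊4.9422⌋ + 1 = 5
Check: 5·14.02 = 70.10 > 69.29, while 4·14.02 = 56.08 ≤ 69.29

Final: 5 servers


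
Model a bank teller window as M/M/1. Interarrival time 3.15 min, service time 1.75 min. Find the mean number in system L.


λ = 60/3.15 = 19.0476 /hr
μ = 60/1.75 = 34.2857 /hr
ρ = λ/μ = 19.0476/34.2857 = 0.5556
L = ρ/(1−ρ) = 0.5556/0.4444 = 1.2500

Final: 1.2500


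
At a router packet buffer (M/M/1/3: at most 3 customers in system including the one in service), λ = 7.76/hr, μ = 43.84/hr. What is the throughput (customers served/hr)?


ρ = 0.1770; P_K = (1−ρ)ρ^3/(1−ρ^4) = 0.004569
λ_eff = λ(1 − P_K) = 7.76·(1 − 0.004569) = 7.76·0.995431 = 7.7245 /hr

Final: 7.7245 /hr


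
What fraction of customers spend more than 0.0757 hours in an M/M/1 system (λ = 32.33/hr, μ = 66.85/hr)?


W ~ Exponential(μ−λ) for M/M/1.
μ − λ = 66.85 − 32.33 = 34.5200
P(W > t) = e^{−(μ−λ)t} = e^{−2.6132} = 0.073302

Final: 0.073302


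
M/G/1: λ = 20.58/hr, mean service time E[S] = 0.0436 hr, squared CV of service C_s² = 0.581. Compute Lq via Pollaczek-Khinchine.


ρ = λ·E[S] = 20.58·0.0436 = 0.8973
Lq = ρ²(1+C_s²)/(2(1−ρ)) = 0.8051·(1+0.581)/(2·0.1027)
= 0.8051·1.5810/0.2054 = 6.19647

Final: 6.19647


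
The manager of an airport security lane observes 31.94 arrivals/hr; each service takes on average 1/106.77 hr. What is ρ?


ρ = λ/μ = 31.94/106.77 = 0.2991

Final: 0.2991


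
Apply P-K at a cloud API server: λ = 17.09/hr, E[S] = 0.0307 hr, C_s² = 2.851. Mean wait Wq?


ρ = λ·E[S] = 17.09·0.0307 = 0.5247
E[S²] = E[S]²(1+C_s²) = 0.0307²·(1+2.851) = 0.003630
Wq = λ·E[S²]/(2(1−ρ)) = 17.09·0.003630/(2·0.4753) = 0.06525 hr

Final: 0.06525 hr


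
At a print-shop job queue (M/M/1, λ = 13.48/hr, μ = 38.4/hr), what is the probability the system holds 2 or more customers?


ρ = 13.48/38.4 = 0.3510
P(N ≥ n) = ρ^n = 0.3510^2 = 0.123230

Final: 0.123230


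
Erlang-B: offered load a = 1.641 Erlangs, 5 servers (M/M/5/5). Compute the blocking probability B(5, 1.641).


B(c,a) = (a^c/c!) / Σ_{k=0}^{c} a^k/k!
a^5/5! = 0.099166
Σ terms (k=0..5): 1.00000 + 1.64100 + 1.34644 + 0.73650 + 0.30215 + 0.09917 = 5.125260
B = 0.099166/5.125260 = 0.019348

Final: 0.019348


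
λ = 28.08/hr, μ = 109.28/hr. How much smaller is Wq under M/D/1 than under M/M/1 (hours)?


ρ = 28.08/109.28 = 0.2570
Wq(M/M/1) = ρ/(μ−λ) = 0.2570/81.20 = 0.003164 hr
Wq(M/D/1) = ρ/(2(μ−λ)) = 0.001582 hr
Savings = 0.003164 − 0.001582 = 0.001582 hr

Final: 0.001582 hr


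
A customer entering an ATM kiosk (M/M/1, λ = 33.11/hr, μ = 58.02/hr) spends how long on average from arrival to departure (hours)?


W = 1/(μ−λ) = 1/(58.02 − 33.11) = 1/24.91 = 0.04014 hr

Final: 0.04014 hr


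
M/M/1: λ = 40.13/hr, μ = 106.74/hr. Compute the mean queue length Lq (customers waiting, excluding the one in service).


ρ = 40.13/106.74 = 0.3760
Lq = ρ²/(1−ρ) = 0.1413/0.6240 = 0.2265

Final: 0.2265


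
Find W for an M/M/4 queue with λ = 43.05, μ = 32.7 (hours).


a = 1.3165; ρ = 0.3291; P₀ = 0.266667
Lq = P₀·a^c·ρ/(c!(1−ρ)²) = 0.02441
Wq = Lq/λ = 0.02441/43.05 = 0.0005670 hr
W = Wq + 1/μ = 0.0005670 + 0.03058 = 0.03115 hr

Final: 0.03115 hr


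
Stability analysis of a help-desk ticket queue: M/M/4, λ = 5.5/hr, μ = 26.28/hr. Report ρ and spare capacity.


Total capacity cμ = 4·26.28 = 105.12/hr
ρ = λ/(cμ) = 5.5/105.12 = 0.05232
Stable ⇔ ρ < 1: YES
Spare capacity = cμ − λ = 105.12 − 5.5 = 99.62/hr

Final: ρ = 0.05232; stable; margin = 99.62/hr


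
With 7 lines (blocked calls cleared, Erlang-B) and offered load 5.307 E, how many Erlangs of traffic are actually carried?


B(7,5.307) = 0.140037 (Erlang-B)
Carried load = a(1 − B) = 5.307·(1 − 0.140037) = 5.307·0.859963 = 4.5638 E

Final: 4.5638 Erlangs


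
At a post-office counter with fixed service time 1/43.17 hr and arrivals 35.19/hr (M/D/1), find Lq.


ρ = 35.19/43.17 = 0.8151
M/D/1: Lq = ρ²/(2(1−ρ)) = 0.6645/(2·0.1849) = 1.79731

Final: 1.79731


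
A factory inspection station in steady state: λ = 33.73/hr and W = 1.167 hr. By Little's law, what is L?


L = λW = 33.73·1.167 = 39.3629

Final: 39.3629


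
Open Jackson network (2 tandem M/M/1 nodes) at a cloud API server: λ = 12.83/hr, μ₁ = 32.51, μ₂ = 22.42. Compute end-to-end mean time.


Each node sees arrival rate λ = 12.83/hr (tandem ⇒ throughput preserved).
W₁ = 1/(μ₁−λ) = 1/(32.51−12.83) = 0.05081 hr
W₂ = 1/(μ₂−λ) = 1/(22.42−12.83) = 0.10428 hr
W_total = W₁ + W₂ = 0.05081 + 0.10428 = 0.15509 hr

Final: 0.15509 hr


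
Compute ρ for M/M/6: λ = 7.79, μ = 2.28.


ρ = λ/(cμ) = 7.79/(6·2.28) = 7.79/13.68 = 0.5694

Final: 0.5694


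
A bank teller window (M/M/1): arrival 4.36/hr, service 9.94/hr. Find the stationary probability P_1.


ρ = 4.36/9.94 = 0.4386
P_n = (1−ρ)·ρ^n = (1 − 0.4386)·0.4386^1 = 0.5614·0.438632 = 0.246234

Final: 0.246234


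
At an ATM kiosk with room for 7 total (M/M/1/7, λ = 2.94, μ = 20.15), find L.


ρ = 2.94/20.15 = 0.1459
L = ρ[1 − (K+1)ρ^K + Kρ^(K+1)] / [(1−ρ)(1−ρ^(K+1))]
Numerator: 0.1459·(1 − 8·0.000001408 + 7·0.0000002054) = 0.145904
Denominator: (0.8541)·(1.000000) = 0.854094
L = 0.145904/0.854094 = 0.1708

Final: 0.1708


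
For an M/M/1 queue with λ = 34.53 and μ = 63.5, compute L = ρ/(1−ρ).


ρ = λ/μ = 34.53/63.5 = 0.5438
L = ρ/(1−ρ) = 0.5438/(1 − 0.5438) = 0.5438/0.4562 = 1.1919

Final: 1.1919


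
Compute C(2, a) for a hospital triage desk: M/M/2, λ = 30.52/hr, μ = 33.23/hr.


a = λ/μ = 0.9184; ρ = a/2 = 0.4592
P₀ = 0.370592 (from M/M/c formula)
C(c,a) = [a^c/(c!(1−ρ))]·P₀ = [0.84355/(2·0.5408)]·0.370592
= 0.77994·0.370592 = 0.289039

Final: 0.289039


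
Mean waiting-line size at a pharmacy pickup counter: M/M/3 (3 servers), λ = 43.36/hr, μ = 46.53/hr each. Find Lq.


a = λ/μ = 0.9319; ρ = a/3 = 0.3106
P₀ = 0.390365
Lq = P₀·a^c·ρ / (c!·(1−ρ)²) = 0.390365·0.80922·0.3106/(6·0.47524)
= 0.03441

Final: 0.03441


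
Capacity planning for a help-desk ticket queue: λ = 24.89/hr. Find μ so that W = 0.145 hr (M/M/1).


W = 1/(μ−λ) ⇒ μ − λ = 1/W = 1/0.145 = 6.8966
μ = λ + 1/W = 24.89 + 6.8966 = 31.7866 per hr

Final: 31.7866 /hr


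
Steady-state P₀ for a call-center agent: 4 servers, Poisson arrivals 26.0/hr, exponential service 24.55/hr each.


a = λ/μ = 26.0/24.55 = 1.0591; ρ = a/c = 0.2648
Σ_{k=0}^{3} a^k/k! (terms k=0..3) = 1.00000 + 1.05906 + 0.56081 + 0.19798 = 2.81785
Tail: a^4/(4!(1−ρ)) = 1.25802/(24·0.7352) = 0.07129
P₀ = 1/(2.81785 + 0.07129) = 1/2.88914 = 0.346124

Final: 0.346124


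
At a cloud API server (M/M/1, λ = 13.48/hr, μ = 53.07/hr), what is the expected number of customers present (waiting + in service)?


ρ = λ/μ = 13.48/53.07 = 0.2540
L = ρ/(1−ρ) = 0.2540/(1 − 0.2540) = 0.2540/0.7460 = 0.3405

Final: 0.3405


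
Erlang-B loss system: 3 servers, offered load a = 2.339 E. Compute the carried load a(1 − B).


B(3,2.339) = 0.259863 (Erlang-B)
Carried load = a(1 − B) = 2.339·(1 − 0.259863) = 2.339·0.740137 = 1.7312 E

Final: 1.7312 Erlangs


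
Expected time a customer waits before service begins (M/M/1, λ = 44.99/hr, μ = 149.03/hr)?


ρ = 44.99/149.03 = 0.3019
Wq = ρ/(μ−λ) = 0.3019/(149.03 − 44.99) = 0.3019/104.04 = 0.002902 hr

Final: 0.002902 hr


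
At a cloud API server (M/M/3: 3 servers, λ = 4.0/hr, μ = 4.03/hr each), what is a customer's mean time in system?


a = 0.9926; ρ = 0.3309; P₀ = 0.366476
Lq = P₀·a^c·ρ/(c!(1−ρ)²) = 0.04413
Wq = Lq/λ = 0.04413/4.0 = 0.01103 hr
W = Wq + 1/μ = 0.01103 + 0.24814 = 0.25917 hr

Final: 0.25917 hr


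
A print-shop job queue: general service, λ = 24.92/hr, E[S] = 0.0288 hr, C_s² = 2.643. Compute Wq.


ρ = λ·E[S] = 24.92·0.0288 = 0.7177
E[S²] = E[S]²(1+C_s²) = 0.0288²·(1+2.643) = 0.003022
Wq = λ·E[S²]/(2(1−ρ)) = 24.92·0.003022/(2·0.2823) = 0.13337 hr

Final: 0.13337 hr


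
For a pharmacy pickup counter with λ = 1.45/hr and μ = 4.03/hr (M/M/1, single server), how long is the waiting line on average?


ρ = 1.45/4.03 = 0.3598
Lq = ρ²/(1−ρ) = 0.1295/0.6402 = 0.2022

Final: 0.2022


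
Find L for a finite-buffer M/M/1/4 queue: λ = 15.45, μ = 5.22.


ρ = 15.45/5.22 = 2.9598
L = ρ[1 − (K+1)ρ^K + Kρ^(K+1)] / [(1−ρ)(1−ρ^(K+1))]
Numerator: 2.9598·(1 − 5·76.741790 + 4·227.138056) = 1556.375208
Denominator: (-1.9598)·(-226.138056) = 443.178603
L = 1556.375208/443.178603 = 3.5118

Final: 3.5118


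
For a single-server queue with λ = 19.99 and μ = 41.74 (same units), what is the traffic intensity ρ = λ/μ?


ρ = λ/μ = 19.99/41.74 = 0.4789

Final: 0.4789


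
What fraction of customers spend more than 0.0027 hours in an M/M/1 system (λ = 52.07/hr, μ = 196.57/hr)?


W ~ Exponential(μ−λ) for M/M/1.
μ − λ = 196.57 − 52.07 = 144.5000
P(W > t) = e^{−(μ−λ)t} = e^{−0.3901} = 0.676955

Final: 0.676955


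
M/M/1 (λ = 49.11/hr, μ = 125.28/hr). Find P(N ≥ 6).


ρ = 49.11/125.28 = 0.3920
P(N ≥ n) = ρ^n = 0.3920^6 = 0.003629

Final: 0.003629


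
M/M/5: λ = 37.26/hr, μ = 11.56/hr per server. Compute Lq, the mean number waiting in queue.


a = λ/μ = 3.2232; ρ = a/5 = 0.6446
P₀ = 0.036162
Lq = P₀·a^c·ρ / (c!·(1−ρ)²) = 0.036162·347.87649·0.6446/(120·0.12628)
= 0.53514

Final: 0.53514


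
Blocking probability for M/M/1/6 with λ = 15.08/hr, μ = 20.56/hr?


ρ = λ/μ = 15.08/20.56 = 0.7335
P_K = (1−ρ)ρ^K/(1−ρ^(K+1)) = (0.2665·0.155693)/(1 − 0.114195)
= 0.041498/0.885805 = 0.046848

Final: 0.046848


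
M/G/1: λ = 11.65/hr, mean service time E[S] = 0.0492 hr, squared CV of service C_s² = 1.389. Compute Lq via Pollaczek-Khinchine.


ρ = λ·E[S] = 11.65·0.0492 = 0.5732
Lq = ρ²(1+C_s²)/(2(1−ρ)) = 0.3285·(1+1.389)/(2·0.4268)
= 0.3285·2.3890/0.8536 = 0.91944

Final: 0.91944


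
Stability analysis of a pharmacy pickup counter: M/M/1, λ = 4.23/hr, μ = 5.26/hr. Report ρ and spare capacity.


Total capacity cμ = 1·5.26 = 5.26/hr
ρ = λ/(cμ) = 4.23/5.26 = 0.8042
Stable ⇔ ρ < 1: YES
Spare capacity = cμ − λ = 5.26 − 4.23 = 1.03/hr

Final: ρ = 0.8042; stable; margin = 1.03/hr


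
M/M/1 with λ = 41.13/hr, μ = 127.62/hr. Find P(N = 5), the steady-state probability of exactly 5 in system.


ρ = 41.13/127.62 = 0.3223
P_n = (1−ρ)·ρ^n = (1 − 0.3223)·0.3223^5 = 0.6777·0.003477 = 0.002356

Final: 0.002356


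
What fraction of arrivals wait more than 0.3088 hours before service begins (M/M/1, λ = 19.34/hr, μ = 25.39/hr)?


ρ = 19.34/25.39 = 0.7617
P(Wq > t) = ρ·e^{−(μ−λ)t} = 0.7617·e^{−1.8682}
= 0.7617·0.154395 = 0.117605

Final: 0.117605


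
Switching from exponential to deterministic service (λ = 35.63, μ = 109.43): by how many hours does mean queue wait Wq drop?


ρ = 35.63/109.43 = 0.3256
Wq(M/M/1) = ρ/(μ−λ) = 0.3256/73.80 = 0.004412 hr
Wq(M/D/1) = ρ/(2(μ−λ)) = 0.002206 hr
Savings = 0.004412 − 0.002206 = 0.002206 hr

Final: 0.002206 hr


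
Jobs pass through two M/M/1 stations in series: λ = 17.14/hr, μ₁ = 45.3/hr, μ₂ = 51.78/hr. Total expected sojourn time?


Each node sees arrival rate λ = 17.14/hr (tandem ⇒ throughput preserved).
W₁ = 1/(μ₁−λ) = 1/(45.3−17.14) = 0.03551 hr
W₂ = 1/(μ₂−λ) = 1/(51.78−17.14) = 0.02887 hr
W_total = W₁ + W₂ = 0.03551 + 0.02887 = 0.06438 hr

Final: 0.06438 hr


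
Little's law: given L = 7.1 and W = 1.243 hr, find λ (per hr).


λ = L/W = 7.1/1.243 = 5.7120 /hr

Final: 5.7120 /hr


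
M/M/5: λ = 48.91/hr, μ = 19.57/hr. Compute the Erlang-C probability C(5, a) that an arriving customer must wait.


a = λ/μ = 2.4992; ρ = a/5 = 0.4998
P₀ = 0.080165 (from M/M/c formula)
C(c,a) = [a^c/(c!(1−ρ))]·P₀ = [97.50664/(120·0.5002)]·0.080165
= 1.62461·0.080165 = 0.130237

Final: 0.130237


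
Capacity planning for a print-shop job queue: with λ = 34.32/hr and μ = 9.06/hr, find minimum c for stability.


Stability requires cμ > λ ⇔ c > λ/μ.
λ/μ = 34.32/9.06 = 3.7881
Minimum integer c = ⌊3.7881⌋ + 1 = 4
Check: 4·9.06 = 36.24 > 34.32, while 3·9.06 = 27.18 ≤ 34.32

Final: 4 servers


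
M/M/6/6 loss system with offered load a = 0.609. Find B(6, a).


B(c,a) = (a^c/c!) / Σ_{k=0}^{c} a^k/k!
a^6/6! = 0.00007086
Σ terms (k=0..6): 1.00000 + 0.60900 + 0.18544 + 0.03764 + 0.005731 + 0.0006981 + 0.00007086 = 1.838585
B = 0.00007086/1.838585 = 0.00003854

Final: 0.00003854


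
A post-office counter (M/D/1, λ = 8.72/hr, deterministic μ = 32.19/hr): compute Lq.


ρ = 8.72/32.19 = 0.2709
M/D/1: Lq = ρ²/(2(1−ρ)) = 0.07338/(2·0.7291) = 0.05032

Final: 0.05032


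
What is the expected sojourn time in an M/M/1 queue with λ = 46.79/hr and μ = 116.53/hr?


W = 1/(μ−λ) = 1/(116.53 − 46.79) = 1/69.74 = 0.01434 hr

Final: 0.01434 hr


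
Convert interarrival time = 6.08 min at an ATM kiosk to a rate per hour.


λ = 1/(interarrival time) in consistent units.
1 hour = 60 min, so λ = 60/6.08 = 9.8684 per hour

Final: 9.8684 /hr


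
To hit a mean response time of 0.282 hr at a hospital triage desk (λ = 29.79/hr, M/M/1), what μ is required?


W = 1/(μ−λ) ⇒ μ − λ = 1/W = 1/0.282 = 3.5461
μ = λ + 1/W = 29.79 + 3.5461 = 33.3361 per hr

Final: 33.3361 /hr


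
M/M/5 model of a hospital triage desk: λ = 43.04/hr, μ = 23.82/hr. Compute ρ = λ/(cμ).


ρ = λ/(cμ) = 43.04/(5·23.82) = 43.04/119.10 = 0.3614

Final: 0.3614


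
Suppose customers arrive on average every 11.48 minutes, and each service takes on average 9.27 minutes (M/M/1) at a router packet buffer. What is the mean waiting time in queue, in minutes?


λ = 60/11.48 = 5.2265 /hr
μ = 60/9.27 = 6.4725 /hr
ρ = λ/μ = 5.2265/6.4725 = 0.8075
Wq = ρ/(μ−λ) = 0.8075/(6.4725−5.2265) = 0.64806 hr
In minutes: 0.64806·60 = 38.884 min

Final: 38.884 min


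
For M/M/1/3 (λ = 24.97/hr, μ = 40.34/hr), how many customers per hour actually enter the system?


ρ = 0.6190; P_K = (1−ρ)ρ^3/(1−ρ^4) = 0.105910
λ_eff = λ(1 − P_K) = 24.97·(1 − 0.105910) = 24.97·0.894090 = 22.3254 /hr

Final: 22.3254 /hr


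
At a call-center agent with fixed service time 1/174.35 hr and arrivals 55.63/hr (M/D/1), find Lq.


ρ = 55.63/174.35 = 0.3191
M/D/1: Lq = ρ²/(2(1−ρ)) = 0.1018/(2·0.6809) = 0.07476

Final: 0.07476


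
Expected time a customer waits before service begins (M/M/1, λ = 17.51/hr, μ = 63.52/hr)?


ρ = 17.51/63.52 = 0.2757
Wq = ρ/(μ−λ) = 0.2757/(63.52 − 17.51) = 0.2757/46.01 = 0.005991 hr

Final: 0.005991 hr


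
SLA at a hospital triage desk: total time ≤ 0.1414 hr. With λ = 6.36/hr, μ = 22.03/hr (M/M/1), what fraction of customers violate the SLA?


W ~ Exponential(μ−λ) for M/M/1.
μ − λ = 22.03 − 6.36 = 15.6700
P(W > t) = e^{−(μ−λ)t} = e^{−2.2157} = 0.109073

Final: 0.109073


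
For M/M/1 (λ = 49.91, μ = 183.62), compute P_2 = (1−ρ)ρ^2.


ρ = 49.91/183.62 = 0.2718
P_n = (1−ρ)·ρ^n = (1 − 0.2718)·0.2718^2 = 0.7282·0.073881 = 0.053800

Final: 0.053800


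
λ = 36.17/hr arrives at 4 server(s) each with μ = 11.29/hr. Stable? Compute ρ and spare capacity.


Total capacity cμ = 4·11.29 = 45.16/hr
ρ = λ/(cμ) = 36.17/45.16 = 0.8009
Stable ⇔ ρ < 1: YES
Spare capacity = cμ − λ = 45.16 − 36.17 = 8.99/hr

Final: ρ = 0.8009; stable; margin = 8.99/hr


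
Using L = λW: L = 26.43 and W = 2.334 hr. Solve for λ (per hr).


λ = L/W = 26.43/2.334 = 11.3239 /hr

Final: 11.3239 /hr


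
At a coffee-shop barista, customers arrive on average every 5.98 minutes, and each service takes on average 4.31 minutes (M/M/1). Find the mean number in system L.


λ = 60/5.98 = 10.0334 /hr
μ = 60/4.31 = 13.9211 /hr
ρ = λ/μ = 10.0334/13.9211 = 0.7207
L = ρ/(1−ρ) = 0.7207/0.2793 = 2.5808

Final: 2.5808


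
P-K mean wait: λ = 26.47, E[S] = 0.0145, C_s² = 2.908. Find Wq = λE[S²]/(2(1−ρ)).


ρ = λ·E[S] = 26.47·0.0145 = 0.3838
E[S²] = E[S]²(1+C_s²) = 0.0145²·(1+2.908) = 0.0008217
Wq = λ·E[S²]/(2(1−ρ)) = 26.47·0.0008217/(2·0.6162) = 0.01765 hr

Final: 0.01765 hr


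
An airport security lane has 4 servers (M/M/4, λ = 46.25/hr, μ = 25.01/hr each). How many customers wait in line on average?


a = λ/μ = 1.8493; ρ = a/4 = 0.4623
P₀ = 0.153388
Lq = P₀·a^c·ρ / (c!·(1−ρ)²) = 0.153388·11.69478·0.4623/(24·0.28911)
= 0.11952

Final: 0.11952


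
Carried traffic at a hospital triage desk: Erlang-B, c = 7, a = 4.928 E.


B(7,4.928) = 0.116019 (Erlang-B)
Carried load = a(1 − B) = 4.928·(1 − 0.116019) = 4.928·0.883981 = 4.3563 E

Final: 4.3563 Erlangs


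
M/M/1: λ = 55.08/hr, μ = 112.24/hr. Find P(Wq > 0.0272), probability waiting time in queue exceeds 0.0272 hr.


ρ = 55.08/112.24 = 0.4907
P(Wq > t) = ρ·e^{−(μ−λ)t} = 0.4907·e^{−1.5548}
= 0.4907·0.211242 = 0.103664

Final: 0.103664


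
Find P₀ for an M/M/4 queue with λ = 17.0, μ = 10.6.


a = λ/μ = 17.0/10.6 = 1.6038; ρ = a/c = 0.4009
Σ_{k=0}^{3} a^k/k! (terms k=0..3) = 1.00000 + 1.60377 + 1.28604 + 0.68751 = 4.57733
Tail: a^4/(4!(1−ρ)) = 6.61565/(24·0.5991) = 0.46014
P₀ = 1/(4.57733 + 0.46014) = 1/5.03747 = 0.198512

Final: 0.198512


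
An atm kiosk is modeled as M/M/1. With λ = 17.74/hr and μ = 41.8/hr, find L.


ρ = λ/μ = 17.74/41.8 = 0.4244
L = ρ/(1−ρ) = 0.4244/(1 − 0.4244) = 0.4244/0.5756 = 0.7373

Final: 0.7373


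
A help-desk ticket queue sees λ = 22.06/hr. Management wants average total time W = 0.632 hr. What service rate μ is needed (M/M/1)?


W = 1/(μ−λ) ⇒ μ − λ = 1/W = 1/0.632 = 1.5823
μ = λ + 1/W = 22.06 + 1.5823 = 23.6423 per hr

Final: 23.6423 /hr


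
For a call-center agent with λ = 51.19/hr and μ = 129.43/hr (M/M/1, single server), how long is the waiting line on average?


ρ = 51.19/129.43 = 0.3955
Lq = ρ²/(1−ρ) = 0.1564/0.6045 = 0.2588

Final: 0.2588


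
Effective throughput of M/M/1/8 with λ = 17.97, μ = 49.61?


ρ = 0.3622; P_K = (1−ρ)ρ^8/(1−ρ^9) = 0.0001890
λ_eff = λ(1 − P_K) = 17.97·(1 − 0.0001890) = 17.97·0.999811 = 17.9666 /hr

Final: 17.9666 /hr


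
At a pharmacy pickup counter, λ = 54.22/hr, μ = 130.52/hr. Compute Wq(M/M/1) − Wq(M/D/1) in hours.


ρ = 54.22/130.52 = 0.4154
Wq(M/M/1) = ρ/(μ−λ) = 0.4154/76.30 = 0.005444 hr
Wq(M/D/1) = ρ/(2(μ−λ)) = 0.002722 hr
Savings = 0.005444 − 0.002722 = 0.002722 hr

Final: 0.002722 hr


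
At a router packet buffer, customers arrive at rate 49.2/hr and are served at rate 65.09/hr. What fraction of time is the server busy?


ρ = λ/μ = 49.2/65.09 = 0.7559

Final: 0.7559


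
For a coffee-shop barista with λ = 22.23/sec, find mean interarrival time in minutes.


Mean interarrival time = 1/λ = 1/22.23 second = 0.04498 second
In minutes: 0.04498 × 0.0166667 = 0.0007497 min

Final: 0.0007497 min


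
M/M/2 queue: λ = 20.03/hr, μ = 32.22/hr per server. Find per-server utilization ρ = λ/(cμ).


ρ = λ/(cμ) = 20.03/(2·32.22) = 20.03/64.44 = 0.3108

Final: 0.3108


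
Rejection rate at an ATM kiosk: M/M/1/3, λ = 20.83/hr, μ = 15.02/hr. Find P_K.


ρ = λ/μ = 20.83/15.02 = 1.3868
P_K = (1−ρ)ρ^K/(1−ρ^(K+1)) = (-0.3868·2.667215)/(1 − 3.698941)
= -1.031726/-2.698941 = 0.382271

Final: 0.382271


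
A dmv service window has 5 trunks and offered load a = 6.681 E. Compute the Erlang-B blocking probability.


B(c,a) = (a^c/c!) / Σ_{k=0}^{c} a^k/k!
a^5/5! = 110.924151
Σ terms (k=0..5): 1.00000 + 6.68100 + 22.31788 + 49.70192 + 83.01463 + 110.92415 = 273.639583
B = 110.924151/273.639583 = 0.405366

Final: 0.405366


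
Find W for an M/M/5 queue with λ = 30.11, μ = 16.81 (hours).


a = 1.7912; ρ = 0.3582; P₀ = 0.166071
Lq = P₀·a^c·ρ/(c!(1−ρ)²) = 0.02219
Wq = Lq/λ = 0.02219/30.11 = 0.0007371 hr
W = Wq + 1/μ = 0.0007371 + 0.05949 = 0.06023 hr

Final: 0.06023 hr


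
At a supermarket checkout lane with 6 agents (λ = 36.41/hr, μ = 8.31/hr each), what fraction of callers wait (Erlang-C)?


a = λ/μ = 4.3815; ρ = a/6 = 0.7302
P₀ = 0.010612 (from M/M/c formula)
C(c,a) = [a^c/(c!(1−ρ))]·P₀ = [7074.86131/(720·0.2698)]·0.010612
= 36.42633·0.010612 = 0.386540

Final: 0.386540


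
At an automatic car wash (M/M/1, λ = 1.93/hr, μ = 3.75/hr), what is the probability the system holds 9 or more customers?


ρ = 1.93/3.75 = 0.5147
P(N ≥ n) = ρ^n = 0.5147^9 = 0.002534

Final: 0.002534


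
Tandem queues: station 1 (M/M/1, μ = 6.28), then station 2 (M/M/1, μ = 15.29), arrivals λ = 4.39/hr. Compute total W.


Each node sees arrival rate λ = 4.39/hr (tandem ⇒ throughput preserved).
W₁ = 1/(μ₁−λ) = 1/(6.28−4.39) = 0.52910 hr
W₂ = 1/(μ₂−λ) = 1/(15.29−4.39) = 0.09174 hr
W_total = W₁ + W₂ = 0.52910 + 0.09174 = 0.62084 hr

Final: 0.62084 hr


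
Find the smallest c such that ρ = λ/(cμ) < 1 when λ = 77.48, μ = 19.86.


Stability requires cμ > λ ⇔ c > λ/μ.
λ/μ = 77.48/19.86 = 3.9013
Minimum integer c = ⌊3.9013⌋ + 1 = 4
Check: 4·19.86 = 79.44 > 77.48, while 3·19.86 = 59.58 ≤ 77.48

Final: 4 servers


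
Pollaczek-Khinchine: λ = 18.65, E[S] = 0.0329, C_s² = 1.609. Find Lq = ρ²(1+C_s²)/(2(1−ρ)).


ρ = λ·E[S] = 18.65·0.0329 = 0.6136
Lq = ρ²(1+C_s²)/(2(1−ρ)) = 0.3765·(1+1.609)/(2·0.3864)
= 0.3765·2.6090/0.7728 = 1.27098

Final: 1.27098


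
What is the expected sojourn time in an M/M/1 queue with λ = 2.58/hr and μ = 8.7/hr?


W = 1/(μ−λ) = 1/(8.7 − 2.58) = 1/6.12 = 0.1634 hr

Final: 0.1634 hr


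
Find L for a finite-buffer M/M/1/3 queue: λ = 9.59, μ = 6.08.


ρ = 9.59/6.08 = 1.5773
L = ρ[1 − (K+1)ρ^K + Kρ^(K+1)] / [(1−ρ)(1−ρ^(K+1))]
Numerator: 1.5773·(1 − 4·3.924145 + 3·6.189565) = 6.107494
Denominator: (-0.5773)·(-5.189565) = 2.995949
L = 6.107494/2.995949 = 2.0386

Final: 2.0386


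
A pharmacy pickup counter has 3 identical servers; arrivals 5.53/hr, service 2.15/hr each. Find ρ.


ρ = λ/(cμ) = 5.53/(3·2.15) = 5.53/6.45 = 0.8574

Final: 0.8574


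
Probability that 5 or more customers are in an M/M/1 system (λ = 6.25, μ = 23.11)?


ρ = 6.25/23.11 = 0.2704
P(N ≥ n) = ρ^n = 0.2704^5 = 0.001447

Final: 0.001447


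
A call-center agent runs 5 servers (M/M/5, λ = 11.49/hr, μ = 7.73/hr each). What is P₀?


a = λ/μ = 11.49/7.73 = 1.4864; ρ = a/c = 0.2973
Σ_{k=0}^{4} a^k/k! (terms k=0..4) = 1.00000 + 1.48642 + 1.10472 + 0.54736 + 0.20340 = 4.34189
Tail: a^5/(5!(1−ρ)) = 7.25609/(120·0.7027) = 0.08605
P₀ = 1/(4.34189 + 0.08605) = 1/4.42794 = 0.225839

Final: 0.225839


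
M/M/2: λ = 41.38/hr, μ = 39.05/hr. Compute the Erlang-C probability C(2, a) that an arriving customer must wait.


a = λ/μ = 1.0597; ρ = a/2 = 0.5298
P₀ = 0.307332 (from M/M/c formula)
C(c,a) = [a^c/(c!(1−ρ))]·P₀ = [1.12289/(2·0.4702)]·0.307332
= 1.19415·0.307332 = 0.366999

Final: 0.366999


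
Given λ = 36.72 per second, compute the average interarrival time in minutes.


Mean interarrival time = 1/λ = 1/36.72 second = 0.02723 second
In minutes: 0.02723 × 0.0166667 = 0.0004539 min

Final: 0.0004539 min


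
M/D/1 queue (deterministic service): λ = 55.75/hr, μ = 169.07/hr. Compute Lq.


ρ = 55.75/169.07 = 0.3297
M/D/1: Lq = ρ²/(2(1−ρ)) = 0.1087/(2·0.6703) = 0.08111

Final: 0.08111


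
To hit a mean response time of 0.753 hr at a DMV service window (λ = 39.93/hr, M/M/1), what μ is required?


W = 1/(μ−λ) ⇒ μ − λ = 1/W = 1/0.753 = 1.3280
μ = λ + 1/W = 39.93 + 1.3280 = 41.2580 per hr

Final: 41.2580 /hr


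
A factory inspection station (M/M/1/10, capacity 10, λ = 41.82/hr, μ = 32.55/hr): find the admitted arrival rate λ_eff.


ρ = 1.2848; P_K = (1−ρ)ρ^10/(1−ρ^11) = 0.236697
λ_eff = λ(1 − P_K) = 41.82·(1 − 0.236697) = 41.82·0.763303 = 31.9213 /hr

Final: 31.9213 /hr


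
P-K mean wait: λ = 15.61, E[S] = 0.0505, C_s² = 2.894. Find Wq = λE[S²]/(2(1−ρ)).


ρ = λ·E[S] = 15.61·0.0505 = 0.7883
E[S²] = E[S]²(1+C_s²) = 0.0505²·(1+2.894) = 0.009931
Wq = λ·E[S²]/(2(1−ρ)) = 15.61·0.009931/(2·0.2117) = 0.36613 hr

Final: 0.36613 hr


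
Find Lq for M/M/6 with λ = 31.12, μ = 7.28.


a = λ/μ = 4.2747; ρ = a/6 = 0.7125
P₀ = 0.012090
Lq = P₀·a^c·ρ / (c!·(1−ρ)²) = 0.012090·6101.67756·0.7125/(720·0.08268)
= 0.88288

Final: 0.88288


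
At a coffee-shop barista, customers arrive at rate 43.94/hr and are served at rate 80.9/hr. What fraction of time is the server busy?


ρ = λ/μ = 43.94/80.9 = 0.5431

Final: 0.5431


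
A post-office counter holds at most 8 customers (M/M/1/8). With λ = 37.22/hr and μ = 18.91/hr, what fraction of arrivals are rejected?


ρ = λ/μ = 37.22/18.91 = 1.9683
P_K = (1−ρ)ρ^K/(1−ρ^(K+1)) = (-0.9683·225.257220)/(1 − 443.367198)
= -218.109979/-442.367198 = 0.493052

Final: 0.493052


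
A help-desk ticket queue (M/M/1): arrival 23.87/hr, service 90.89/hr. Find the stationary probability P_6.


ρ = 23.87/90.89 = 0.2626
P_n = (1−ρ)·ρ^n = (1 − 0.2626)·0.2626^6 = 0.7374·0.0003281 = 0.0002419

Final: 0.0002419


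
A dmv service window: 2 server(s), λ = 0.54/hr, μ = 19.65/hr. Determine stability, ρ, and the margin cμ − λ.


Total capacity cμ = 2·19.65 = 39.30/hr
ρ = λ/(cμ) = 0.54/39.30 = 0.01374
Stable ⇔ ρ < 1: YES
Spare capacity = cμ − λ = 39.30 − 0.54 = 38.76/hr

Final: ρ = 0.01374; stable; margin = 38.76/hr


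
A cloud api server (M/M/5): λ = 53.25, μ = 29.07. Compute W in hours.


a = 1.8318; ρ = 0.3664; P₀ = 0.159381
Lq = P₀·a^c·ρ/(c!(1−ρ)²) = 0.02499
Wq = Lq/λ = 0.02499/53.25 = 0.0004694 hr
W = Wq + 1/μ = 0.0004694 + 0.03440 = 0.03487 hr

Final: 0.03487 hr


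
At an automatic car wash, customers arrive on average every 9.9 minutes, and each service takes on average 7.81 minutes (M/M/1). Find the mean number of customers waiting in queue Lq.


λ = 60/9.9 = 6.0606 /hr
μ = 60/7.81 = 7.6825 /hr
ρ = λ/μ = 6.0606/7.6825 = 0.7889
Lq = ρ²/(1−ρ) = 0.6223/0.2111 = 2.9480

Final: 2.9480


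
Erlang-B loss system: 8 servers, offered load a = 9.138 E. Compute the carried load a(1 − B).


B(8,9.138) = 0.296220 (Erlang-B)
Carried load = a(1 − B) = 9.138·(1 − 0.296220) = 9.138·0.703780 = 6.4311 E

Final: 6.4311 Erlangs


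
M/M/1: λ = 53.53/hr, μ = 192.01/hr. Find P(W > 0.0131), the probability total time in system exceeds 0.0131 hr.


W ~ Exponential(μ−λ) for M/M/1.
μ − λ = 192.01 − 53.53 = 138.4800
P(W > t) = e^{−(μ−λ)t} = e^{−1.8141} = 0.162986

Final: 0.162986


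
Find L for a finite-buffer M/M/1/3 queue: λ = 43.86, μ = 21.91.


ρ = 43.86/21.91 = 2.0018
L = ρ[1 − (K+1)ρ^K + Kρ^(K+1)] / [(1−ρ)(1−ρ^(K+1))]
Numerator: 2.0018·(1 − 4·8.021928 + 3·16.058501) = 34.206779
Denominator: (-1.0018)·(-15.058501) = 15.085992
L = 34.206779/15.085992 = 2.2675

Final: 2.2675


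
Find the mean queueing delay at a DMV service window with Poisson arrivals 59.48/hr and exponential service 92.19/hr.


ρ = 59.48/92.19 = 0.6452
Wq = ρ/(μ−λ) = 0.6452/(92.19 − 59.48) = 0.6452/32.71 = 0.01972 hr

Final: 0.01972 hr


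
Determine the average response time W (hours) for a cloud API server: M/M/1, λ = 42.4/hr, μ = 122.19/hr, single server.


W = 1/(μ−λ) = 1/(122.19 − 42.4) = 1/79.79 = 0.01253 hr

Final: 0.01253 hr


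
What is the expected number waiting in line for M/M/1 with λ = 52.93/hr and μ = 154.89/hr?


ρ = 52.93/154.89 = 0.3417
Lq = ρ²/(1−ρ) = 0.1168/0.6583 = 0.1774

Final: 0.1774


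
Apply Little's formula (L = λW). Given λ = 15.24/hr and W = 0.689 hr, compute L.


L = λW = 15.24·0.689 = 10.5004

Final: 10.5004


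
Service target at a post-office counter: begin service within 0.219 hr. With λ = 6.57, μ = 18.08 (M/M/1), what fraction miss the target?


ρ = 6.57/18.08 = 0.3634
P(Wq > t) = ρ·e^{−(μ−λ)t} = 0.3634·e^{−2.5207}
= 0.3634·0.080404 = 0.029218

Final: 0.029218


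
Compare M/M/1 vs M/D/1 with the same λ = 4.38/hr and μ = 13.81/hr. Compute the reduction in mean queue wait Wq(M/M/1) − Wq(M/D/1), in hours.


ρ = 4.38/13.81 = 0.3172
Wq(M/M/1) = ρ/(μ−λ) = 0.3172/9.43 = 0.03363 hr
Wq(M/D/1) = ρ/(2(μ−λ)) = 0.01682 hr
Savings = 0.03363 − 0.01682 = 0.01682 hr

Final: 0.01682 hr


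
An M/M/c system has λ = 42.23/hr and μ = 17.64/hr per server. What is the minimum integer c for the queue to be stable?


Stability requires cμ > λ ⇔ c > λ/μ.
λ/μ = 42.23/17.64 = 2.3940
Minimum integer c = ⌊2.3940⌋ + 1 = 3
Check: 3·17.64 = 52.92 > 42.23, while 2·17.64 = 35.28 ≤ 42.23

Final: 3 servers


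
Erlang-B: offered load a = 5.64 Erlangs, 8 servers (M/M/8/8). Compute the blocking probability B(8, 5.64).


B(c,a) = (a^c/c!) / Σ_{k=0}^{c} a^k/k!
a^8/8! = 25.392900
Σ terms (k=0..8): 1.00000 + 5.64000 + 15.90480 + 29.90102 + 42.16044 + 47.55698 + 44.70356 + 36.01830 + 25.39290 = 248.278009
B = 25.392900/248.278009 = 0.102276

Final: 0.102276


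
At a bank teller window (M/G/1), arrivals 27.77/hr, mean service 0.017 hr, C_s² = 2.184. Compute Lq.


ρ = λ·E[S] = 27.77·0.017 = 0.4721
Lq = ρ²(1+C_s²)/(2(1−ρ)) = 0.2229·(1+2.184)/(2·0.5279)
= 0.2229·3.1840/1.0558 = 0.67210

Final: 0.67210


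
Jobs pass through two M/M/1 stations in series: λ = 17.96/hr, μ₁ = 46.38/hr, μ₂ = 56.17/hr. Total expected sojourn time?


Each node sees arrival rate λ = 17.96/hr (tandem ⇒ throughput preserved).
W₁ = 1/(μ₁−λ) = 1/(46.38−17.96) = 0.03519 hr
W₂ = 1/(μ₂−λ) = 1/(56.17−17.96) = 0.02617 hr
W_total = W₁ + W₂ = 0.03519 + 0.02617 = 0.06136 hr

Final: 0.06136 hr


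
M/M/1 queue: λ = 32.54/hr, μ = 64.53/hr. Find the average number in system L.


ρ = λ/μ = 32.54/64.53 = 0.5043
L = ρ/(1−ρ) = 0.5043/(1 − 0.5043) = 0.5043/0.4957 = 1.0172

Final: 1.0172


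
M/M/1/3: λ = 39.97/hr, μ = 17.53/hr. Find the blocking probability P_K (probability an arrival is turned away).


ρ = λ/μ = 39.97/17.53 = 2.2801
P_K = (1−ρ)ρ^K/(1−ρ^(K+1)) = (-1.2801·11.853775)/(1 − 27.027690)
= -15.173915/-26.027690 = 0.582991

Final: 0.582991


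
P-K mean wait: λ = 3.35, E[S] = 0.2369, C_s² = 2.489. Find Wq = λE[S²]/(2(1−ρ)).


ρ = λ·E[S] = 3.35·0.2369 = 0.7936
E[S²] = E[S]²(1+C_s²) = 0.2369²·(1+2.489) = 0.195808
Wq = λ·E[S²]/(2(1−ρ)) = 3.35·0.195808/(2·0.2064) = 1.58916 hr

Final: 1.58916 hr


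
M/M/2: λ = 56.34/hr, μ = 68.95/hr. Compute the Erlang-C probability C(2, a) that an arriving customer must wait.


a = λ/μ = 0.8171; ρ = a/2 = 0.4086
P₀ = 0.419893 (from M/M/c formula)
C(c,a) = [a^c/(c!(1−ρ))]·P₀ = [0.66768/(2·0.5914)]·0.419893
= 0.56445·0.419893 = 0.237007

Final: 0.237007


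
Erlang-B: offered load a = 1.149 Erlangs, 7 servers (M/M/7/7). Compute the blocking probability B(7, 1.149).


B(c,a) = (a^c/c!) / Σ_{k=0}^{c} a^k/k!
a^7/7! = 0.0005246
Σ terms (k=0..7): 1.00000 + 1.14900 + 0.66010 + 0.25282 + 0.07262 + 0.01669 + 0.003196 + 0.0005246 = 3.154950
B = 0.0005246/3.154950 = 0.0001663

Final: 0.0001663
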